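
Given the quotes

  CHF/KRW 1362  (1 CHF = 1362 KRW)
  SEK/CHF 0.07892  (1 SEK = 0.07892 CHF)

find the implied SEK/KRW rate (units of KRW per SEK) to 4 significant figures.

SEK/KRW = 107.5

1 SEK × 0.07892 = 0.07892 CHF
0.07892 CHF × 1362 = 107.489 KRW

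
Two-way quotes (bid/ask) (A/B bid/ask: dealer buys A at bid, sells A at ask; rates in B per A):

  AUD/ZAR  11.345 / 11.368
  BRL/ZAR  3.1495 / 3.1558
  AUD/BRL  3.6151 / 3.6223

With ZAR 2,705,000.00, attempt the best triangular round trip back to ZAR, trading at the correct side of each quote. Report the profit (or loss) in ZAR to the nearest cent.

Best loop ZAR → AUD → BRL → ZAR:
ZAR 2,705,000.00 ÷ 11.368 (buy AUD at ask) = AUD 237,948.63
AUD 237,948.63 × 3.6151 (sell AUD at bid) = BRL 860,208.08
BRL 860,208.08 × 3.1495 (sell BRL at bid) = ZAR 2,709,225.36

Net profit: ZAR 4,225.36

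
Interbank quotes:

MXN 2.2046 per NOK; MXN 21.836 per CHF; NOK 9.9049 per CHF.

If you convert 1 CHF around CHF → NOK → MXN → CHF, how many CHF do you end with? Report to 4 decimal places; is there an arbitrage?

1.0000 (no arbitrage)

Around CHF → NOK → MXN → CHF: 1 × 9.9049 × 2.2046 ÷ 21.836 = 1.000016
Product ≈ 1 (deviation 0.002%, within rounding noise).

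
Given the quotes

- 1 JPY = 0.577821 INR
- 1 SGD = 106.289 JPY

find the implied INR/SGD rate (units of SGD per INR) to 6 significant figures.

INR/SGD = 0.0162824

1 INR ÷ 0.577821 = 1.73064 JPY
1.73064 JPY ÷ 106.289 = 0.0162824 SGD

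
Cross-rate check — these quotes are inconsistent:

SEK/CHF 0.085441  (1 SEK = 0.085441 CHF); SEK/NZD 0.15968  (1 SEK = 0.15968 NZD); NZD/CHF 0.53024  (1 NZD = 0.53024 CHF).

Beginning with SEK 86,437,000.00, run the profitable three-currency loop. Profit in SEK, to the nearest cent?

Profit: SEK 788,405.53

Profitable loop is SEK → CHF → NZD → SEK:
SEK 86,437,000.00 × 0.085441 = CHF 7,385,263.72
CHF 7,385,263.72 ÷ 0.53024 = NZD 13,928,152.76
NZD 13,928,152.76 ÷ 0.15968 = SEK 87,225,405.53
Profit = SEK 87,225,405.53 − SEK 86,437,000.00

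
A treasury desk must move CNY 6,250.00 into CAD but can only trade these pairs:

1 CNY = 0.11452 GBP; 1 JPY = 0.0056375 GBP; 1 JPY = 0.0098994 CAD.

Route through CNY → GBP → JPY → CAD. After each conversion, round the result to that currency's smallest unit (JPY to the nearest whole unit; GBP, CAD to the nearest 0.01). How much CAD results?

CAD 1,256.85

CNY 6,250.00 × 0.11452 = GBP 715.75
GBP 715.75 ÷ 0.0056375 = JPY 126,962
JPY 126,962 × 0.0098994 = CAD 1,256.85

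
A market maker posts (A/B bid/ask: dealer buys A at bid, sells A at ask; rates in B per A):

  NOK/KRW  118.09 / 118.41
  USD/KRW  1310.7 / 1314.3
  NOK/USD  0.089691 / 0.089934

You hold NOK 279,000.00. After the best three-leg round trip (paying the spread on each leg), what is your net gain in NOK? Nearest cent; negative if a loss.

Best loop NOK → KRW → USD → NOK:
NOK 279,000.00 × 118.09 (sell NOK at bid) = KRW 32,947,110
KRW 32,947,110 ÷ 1314.3 (buy USD at ask) = USD 25,068.18
USD 25,068.18 ÷ 0.089934 (buy NOK at ask) = NOK 278,739.75

Net result: NOK -260.25 (no profitable arbitrage after spreads)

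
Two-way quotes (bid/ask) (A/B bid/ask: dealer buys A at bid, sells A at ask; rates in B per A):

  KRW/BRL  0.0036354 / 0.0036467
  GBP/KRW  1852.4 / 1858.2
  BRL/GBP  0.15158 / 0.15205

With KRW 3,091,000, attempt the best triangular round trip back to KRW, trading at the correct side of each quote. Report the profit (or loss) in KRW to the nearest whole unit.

Best loop KRW → BRL → GBP → KRW:
KRW 3,091,000 × 0.0036354 (sell KRW at bid) = BRL 11,237.02
BRL 11,237.02 × 0.15158 (sell BRL at bid) = GBP 1,703.31
GBP 1,703.31 × 1852.4 (sell GBP at bid) = KRW 3,155,207

Net profit: KRW 64,207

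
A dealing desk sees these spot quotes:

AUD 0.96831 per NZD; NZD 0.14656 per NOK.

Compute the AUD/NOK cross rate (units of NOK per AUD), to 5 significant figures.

AUD/NOK = 7.0464

1 AUD ÷ 0.96831 = 1.03273 NZD
1.03273 NZD ÷ 0.14656 = 7.04645 NOK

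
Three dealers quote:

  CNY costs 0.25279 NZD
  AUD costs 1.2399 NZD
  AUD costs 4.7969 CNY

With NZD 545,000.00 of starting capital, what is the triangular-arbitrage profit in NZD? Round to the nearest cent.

Profit: NZD 12,266.08

Profitable loop is NZD → CNY → AUD → NZD:
NZD 545,000.00 ÷ 0.25279 = CNY 2,155,939.71
CNY 2,155,939.71 ÷ 4.7969 = AUD 449,444.37
AUD 449,444.37 × 1.2399 = NZD 557,266.08
Profit = NZD 557,266.08 − NZD 545,000.00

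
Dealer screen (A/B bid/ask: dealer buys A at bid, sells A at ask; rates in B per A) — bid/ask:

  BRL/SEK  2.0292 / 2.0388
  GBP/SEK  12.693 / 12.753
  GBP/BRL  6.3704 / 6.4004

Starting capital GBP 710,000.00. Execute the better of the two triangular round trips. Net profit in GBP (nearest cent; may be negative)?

Net profit: GBP 9,676.87

Best loop GBP → BRL → SEK → GBP:
GBP 710,000.00 × 6.3704 (sell GBP at bid) = BRL 4,522,984.00
BRL 4,522,984.00 × 2.0292 (sell BRL at bid) = SEK 9,178,039.13
SEK 9,178,039.13 ÷ 12.753 (buy GBP at ask) = GBP 719,676.87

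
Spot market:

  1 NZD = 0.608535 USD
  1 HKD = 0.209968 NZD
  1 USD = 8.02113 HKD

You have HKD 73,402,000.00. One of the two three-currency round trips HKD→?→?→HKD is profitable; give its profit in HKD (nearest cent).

Profit: HKD 1,826,451.39

Profitable loop is HKD → NZD → USD → HKD:
HKD 73,402,000.00 × 0.209968 = NZD 15,412,071.14
NZD 15,412,071.14 × 0.608535 = USD 9,378,784.71
USD 9,378,784.71 × 8.02113 = HKD 75,228,451.39
Profit = HKD 75,228,451.39 − HKD 73,402,000.00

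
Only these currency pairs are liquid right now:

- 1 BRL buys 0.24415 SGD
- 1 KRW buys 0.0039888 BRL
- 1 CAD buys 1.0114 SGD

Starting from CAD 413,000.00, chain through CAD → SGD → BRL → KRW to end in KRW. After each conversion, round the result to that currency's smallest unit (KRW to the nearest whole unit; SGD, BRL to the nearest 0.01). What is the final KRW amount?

CAD 413,000.00 × 1.0114 = SGD 417,708.20
SGD 417,708.20 ÷ 0.24415 = BRL 1,710,867.09
BRL 1,710,867.09 ÷ 0.0039888 = KRW 428,917,742

KRW 428,917,742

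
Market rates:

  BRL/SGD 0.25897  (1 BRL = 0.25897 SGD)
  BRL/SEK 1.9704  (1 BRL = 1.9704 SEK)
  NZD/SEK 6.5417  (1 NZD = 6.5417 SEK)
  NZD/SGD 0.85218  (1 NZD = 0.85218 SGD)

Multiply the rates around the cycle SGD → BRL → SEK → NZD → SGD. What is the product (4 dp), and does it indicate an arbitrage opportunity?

Around SGD → BRL → SEK → NZD → SGD: 1 ÷ 0.25897 × 1.9704 ÷ 6.5417 × 0.85218 = 0.991164
Product < 1; profitable direction is SGD → NZD → SEK → BRL → SGD.

0.9912 (arbitrage exists)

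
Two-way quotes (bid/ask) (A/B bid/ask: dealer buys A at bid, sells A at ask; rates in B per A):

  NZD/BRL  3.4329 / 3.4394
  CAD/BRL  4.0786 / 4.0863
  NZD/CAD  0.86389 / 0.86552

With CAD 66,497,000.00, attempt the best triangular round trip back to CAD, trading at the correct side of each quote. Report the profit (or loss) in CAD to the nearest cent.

Best loop CAD → BRL → NZD → CAD:
CAD 66,497,000.00 × 4.0786 (sell CAD at bid) = BRL 271,214,664.20
BRL 271,214,664.20 ÷ 3.4394 (buy NZD at ask) = NZD 78,855,225.97
NZD 78,855,225.97 × 0.86389 (sell NZD at bid) = CAD 68,122,241.16

Net profit: CAD 1,625,241.16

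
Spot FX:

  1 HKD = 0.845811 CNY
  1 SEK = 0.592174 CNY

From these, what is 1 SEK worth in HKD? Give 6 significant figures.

1 SEK × 0.592174 = 0.592174 CNY
0.592174 CNY ÷ 0.845811 = 0.700126 HKD

SEK/HKD = 0.700126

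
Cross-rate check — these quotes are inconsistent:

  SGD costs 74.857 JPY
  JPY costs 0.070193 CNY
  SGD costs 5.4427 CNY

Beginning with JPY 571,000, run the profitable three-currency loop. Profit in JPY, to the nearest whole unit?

Profitable loop is JPY → SGD → CNY → JPY:
JPY 571,000 ÷ 74.857 = SGD 7,627.88
SGD 7,627.88 × 5.4427 = CNY 41,516.25
CNY 41,516.25 ÷ 0.070193 = JPY 591,459
Profit = JPY 591,459 − JPY 571,000

Profit: JPY 20,459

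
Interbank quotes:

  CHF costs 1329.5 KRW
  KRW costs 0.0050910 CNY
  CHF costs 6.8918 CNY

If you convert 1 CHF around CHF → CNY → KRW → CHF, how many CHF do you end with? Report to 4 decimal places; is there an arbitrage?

1.0182 (arbitrage exists)

Around CHF → CNY → KRW → CHF: 1 × 6.8918 ÷ 0.0050910 ÷ 1329.5 = 1.018219
Product > 1; profitable direction is CHF → CNY → KRW → CHF.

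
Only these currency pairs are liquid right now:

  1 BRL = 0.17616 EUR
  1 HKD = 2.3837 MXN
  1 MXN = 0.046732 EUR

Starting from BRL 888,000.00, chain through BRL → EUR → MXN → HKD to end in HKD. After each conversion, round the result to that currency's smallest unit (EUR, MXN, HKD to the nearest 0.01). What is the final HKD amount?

HKD 1,404,281.91

BRL 888,000.00 × 0.17616 = EUR 156,430.08
EUR 156,430.08 ÷ 0.046732 = MXN 3,347,386.80
MXN 3,347,386.80 ÷ 2.3837 = HKD 1,404,281.91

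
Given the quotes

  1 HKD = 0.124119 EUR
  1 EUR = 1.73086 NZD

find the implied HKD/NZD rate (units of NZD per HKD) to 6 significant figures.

HKD/NZD = 0.214833

1 HKD × 0.124119 = 0.124119 EUR
0.124119 EUR × 1.73086 = 0.214833 NZD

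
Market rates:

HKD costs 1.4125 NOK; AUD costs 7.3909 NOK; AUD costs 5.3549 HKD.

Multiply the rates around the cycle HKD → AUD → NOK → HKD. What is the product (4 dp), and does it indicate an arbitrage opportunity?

0.9771 (arbitrage exists)

Around HKD → AUD → NOK → HKD: 1 ÷ 5.3549 × 7.3909 ÷ 1.4125 = 0.977142
Product < 1; profitable direction is HKD → NOK → AUD → HKD.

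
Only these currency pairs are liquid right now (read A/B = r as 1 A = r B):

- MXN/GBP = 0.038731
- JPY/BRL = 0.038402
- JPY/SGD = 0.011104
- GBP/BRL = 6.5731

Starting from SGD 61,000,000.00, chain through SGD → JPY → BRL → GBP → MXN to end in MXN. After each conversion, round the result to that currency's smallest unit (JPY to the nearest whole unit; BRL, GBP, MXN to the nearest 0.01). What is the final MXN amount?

SGD 61,000,000.00 ÷ 0.011104 = JPY 5,493,515,850
JPY 5,493,515,850 × 0.038402 = BRL 210,961,995.67
BRL 210,961,995.67 ÷ 6.5731 = GBP 32,094,749.15
GBP 32,094,749.15 ÷ 0.038731 = MXN 828,657,900.65

MXN 828,657,900.65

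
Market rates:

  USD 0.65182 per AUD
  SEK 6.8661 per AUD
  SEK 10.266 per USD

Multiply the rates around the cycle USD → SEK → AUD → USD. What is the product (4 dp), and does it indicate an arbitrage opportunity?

0.9746 (arbitrage exists)

Around USD → SEK → AUD → USD: 1 × 10.266 ÷ 6.8661 × 0.65182 = 0.974583
Product < 1; profitable direction is USD → AUD → SEK → USD.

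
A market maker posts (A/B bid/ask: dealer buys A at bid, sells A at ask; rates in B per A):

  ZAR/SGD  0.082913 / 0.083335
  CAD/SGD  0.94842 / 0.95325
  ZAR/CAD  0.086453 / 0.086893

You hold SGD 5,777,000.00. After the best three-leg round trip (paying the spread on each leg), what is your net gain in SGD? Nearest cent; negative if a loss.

Net profit: SGD 5,736.34

Best loop SGD → CAD → ZAR → SGD:
SGD 5,777,000.00 ÷ 0.95325 (buy CAD at ask) = CAD 6,060,319.96
CAD 6,060,319.96 ÷ 0.086893 (buy ZAR at ask) = ZAR 69,744,627.97
ZAR 69,744,627.97 × 0.082913 (sell ZAR at bid) = SGD 5,782,736.34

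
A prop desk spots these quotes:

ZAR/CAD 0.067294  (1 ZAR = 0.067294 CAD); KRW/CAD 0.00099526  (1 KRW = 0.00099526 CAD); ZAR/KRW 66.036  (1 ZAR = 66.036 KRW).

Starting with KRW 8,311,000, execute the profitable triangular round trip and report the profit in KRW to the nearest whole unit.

Profit: KRW 198,662

Profitable loop is KRW → ZAR → CAD → KRW:
KRW 8,311,000 ÷ 66.036 = ZAR 125,855.59
ZAR 125,855.59 × 0.067294 = CAD 8,469.33
CAD 8,469.33 ÷ 0.00099526 = KRW 8,509,662
Profit = KRW 8,509,662 − KRW 8,311,000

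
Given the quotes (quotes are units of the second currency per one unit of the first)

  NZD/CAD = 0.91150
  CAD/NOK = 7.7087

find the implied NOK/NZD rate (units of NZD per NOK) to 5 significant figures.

1 NOK ÷ 7.7087 = 0.129724 CAD
0.129724 CAD ÷ 0.91150 = 0.142319 NZD

NOK/NZD = 0.14232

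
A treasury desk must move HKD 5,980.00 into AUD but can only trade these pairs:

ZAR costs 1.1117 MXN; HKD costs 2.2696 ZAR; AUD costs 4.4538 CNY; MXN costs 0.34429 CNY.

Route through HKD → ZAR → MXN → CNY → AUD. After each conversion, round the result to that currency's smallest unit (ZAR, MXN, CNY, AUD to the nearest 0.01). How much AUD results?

HKD 5,980.00 × 2.2696 = ZAR 13,572.21
ZAR 13,572.21 × 1.1117 = MXN 15,088.23
MXN 15,088.23 × 0.34429 = CNY 5,194.73
CNY 5,194.73 ÷ 4.4538 = AUD 1,166.36

AUD 1,166.36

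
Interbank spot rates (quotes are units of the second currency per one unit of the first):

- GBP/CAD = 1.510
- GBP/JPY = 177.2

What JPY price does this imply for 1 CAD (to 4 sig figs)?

CAD/JPY = 117.4

1 CAD ÷ 1.510 = 0.662252 GBP
0.662252 GBP × 177.2 = 117.351 JPY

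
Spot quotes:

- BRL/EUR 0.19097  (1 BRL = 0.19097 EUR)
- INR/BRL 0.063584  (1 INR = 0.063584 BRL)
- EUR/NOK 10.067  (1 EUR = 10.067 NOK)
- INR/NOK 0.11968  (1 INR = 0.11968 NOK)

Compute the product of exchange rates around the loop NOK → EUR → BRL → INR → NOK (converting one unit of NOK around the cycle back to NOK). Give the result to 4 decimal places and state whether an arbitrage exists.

0.9791 (arbitrage exists)

Around NOK → EUR → BRL → INR → NOK: 1 ÷ 10.067 ÷ 0.19097 ÷ 0.063584 × 0.11968 = 0.979058
Product < 1; profitable direction is NOK → INR → BRL → EUR → NOK.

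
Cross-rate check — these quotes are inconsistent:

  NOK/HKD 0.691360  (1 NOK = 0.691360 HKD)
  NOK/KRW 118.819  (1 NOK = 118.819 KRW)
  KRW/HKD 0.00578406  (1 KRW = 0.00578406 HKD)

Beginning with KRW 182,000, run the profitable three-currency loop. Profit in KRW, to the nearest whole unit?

Profit: KRW 1,087

Profitable loop is KRW → NOK → HKD → KRW:
KRW 182,000 ÷ 118.819 = NOK 1,531.74
NOK 1,531.74 × 0.691360 = HKD 1,058.98
HKD 1,058.98 ÷ 0.00578406 = KRW 183,087
Profit = KRW 183,087 − KRW 182,000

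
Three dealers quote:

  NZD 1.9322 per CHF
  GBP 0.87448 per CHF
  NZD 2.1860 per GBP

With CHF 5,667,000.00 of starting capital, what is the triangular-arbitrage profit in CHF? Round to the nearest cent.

Profit: CHF 61,029.57

Profitable loop is CHF → NZD → GBP → CHF:
CHF 5,667,000.00 × 1.9322 = NZD 10,949,777.40
NZD 10,949,777.40 ÷ 2.1860 = GBP 5,009,047.30
GBP 5,009,047.30 ÷ 0.87448 = CHF 5,728,029.57
Profit = CHF 5,728,029.57 − CHF 5,667,000.00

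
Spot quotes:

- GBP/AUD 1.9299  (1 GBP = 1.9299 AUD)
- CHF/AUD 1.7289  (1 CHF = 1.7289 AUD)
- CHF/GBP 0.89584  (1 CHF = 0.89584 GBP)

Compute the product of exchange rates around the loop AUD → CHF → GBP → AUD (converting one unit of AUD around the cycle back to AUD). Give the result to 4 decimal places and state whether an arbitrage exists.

Around AUD → CHF → GBP → AUD: 1 ÷ 1.7289 × 0.89584 × 1.9299 = 0.999989
Product ≈ 1 (deviation 0.001%, within rounding noise).

1.0000 (no arbitrage)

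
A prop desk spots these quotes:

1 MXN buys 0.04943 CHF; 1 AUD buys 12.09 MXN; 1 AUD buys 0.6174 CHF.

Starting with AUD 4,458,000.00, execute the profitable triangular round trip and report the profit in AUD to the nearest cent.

Profitable loop is AUD → CHF → MXN → AUD:
AUD 4,458,000.00 × 0.6174 = CHF 2,752,369.20
CHF 2,752,369.20 ÷ 0.04943 = MXN 55,682,160.63
MXN 55,682,160.63 ÷ 12.09 = AUD 4,605,637.77
Profit = AUD 4,605,637.77 − AUD 4,458,000.00

Profit: AUD 147,637.77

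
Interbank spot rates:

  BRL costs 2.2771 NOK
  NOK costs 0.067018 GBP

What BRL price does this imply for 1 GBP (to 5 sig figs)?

GBP/BRL = 6.5528

1 GBP ÷ 0.067018 = 14.9214 NOK
14.9214 NOK ÷ 2.2771 = 6.55279 BRL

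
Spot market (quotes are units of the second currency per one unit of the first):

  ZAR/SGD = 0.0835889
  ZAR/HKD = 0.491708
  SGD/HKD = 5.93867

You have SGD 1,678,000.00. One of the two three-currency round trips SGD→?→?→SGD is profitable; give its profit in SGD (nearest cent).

Profitable loop is SGD → HKD → ZAR → SGD:
SGD 1,678,000.00 × 5.93867 = HKD 9,965,088.26
HKD 9,965,088.26 ÷ 0.491708 = ZAR 20,266,272.38
ZAR 20,266,272.38 × 0.0835889 = SGD 1,694,035.42
Profit = SGD 1,694,035.42 − SGD 1,678,000.00

Profit: SGD 16,035.42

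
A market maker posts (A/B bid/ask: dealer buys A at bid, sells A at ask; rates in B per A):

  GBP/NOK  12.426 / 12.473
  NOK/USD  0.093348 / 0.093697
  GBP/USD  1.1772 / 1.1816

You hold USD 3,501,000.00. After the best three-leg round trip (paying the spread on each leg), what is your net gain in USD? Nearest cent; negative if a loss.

Net profit: USD 25,515.17

Best loop USD → NOK → GBP → USD:
USD 3,501,000.00 ÷ 0.093697 (buy NOK at ask) = NOK 37,365,123.75
NOK 37,365,123.75 ÷ 12.473 (buy GBP at ask) = GBP 2,995,680.57
GBP 2,995,680.57 × 1.1772 (sell GBP at bid) = USD 3,526,515.17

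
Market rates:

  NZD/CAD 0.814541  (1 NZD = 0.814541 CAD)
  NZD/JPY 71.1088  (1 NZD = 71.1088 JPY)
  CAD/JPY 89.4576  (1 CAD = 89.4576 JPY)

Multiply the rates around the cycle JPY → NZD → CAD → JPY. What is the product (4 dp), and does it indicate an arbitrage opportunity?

1.0247 (arbitrage exists)

Around JPY → NZD → CAD → JPY: 1 ÷ 71.1088 × 0.814541 × 89.4576 = 1.024724
Product > 1; profitable direction is JPY → NZD → CAD → JPY.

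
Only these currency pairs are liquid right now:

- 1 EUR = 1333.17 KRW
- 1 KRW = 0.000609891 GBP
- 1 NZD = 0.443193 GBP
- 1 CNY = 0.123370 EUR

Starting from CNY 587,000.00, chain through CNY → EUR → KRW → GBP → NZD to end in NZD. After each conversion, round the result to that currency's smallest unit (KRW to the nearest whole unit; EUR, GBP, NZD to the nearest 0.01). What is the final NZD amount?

CNY 587,000.00 × 0.123370 = EUR 72,418.19
EUR 72,418.19 × 1333.17 = KRW 96,545,758
KRW 96,545,758 × 0.000609891 = GBP 58,882.39
GBP 58,882.39 ÷ 0.443193 = NZD 132,859.48

NZD 132,859.48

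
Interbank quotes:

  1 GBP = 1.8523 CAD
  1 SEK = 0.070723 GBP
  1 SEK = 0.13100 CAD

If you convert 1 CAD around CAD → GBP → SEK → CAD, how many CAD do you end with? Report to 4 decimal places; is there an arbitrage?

Around CAD → GBP → SEK → CAD: 1 ÷ 1.8523 ÷ 0.070723 × 0.13100 = 0.999998
Product ≈ 1 (deviation 0.000%, within rounding noise).

1.0000 (no arbitrage)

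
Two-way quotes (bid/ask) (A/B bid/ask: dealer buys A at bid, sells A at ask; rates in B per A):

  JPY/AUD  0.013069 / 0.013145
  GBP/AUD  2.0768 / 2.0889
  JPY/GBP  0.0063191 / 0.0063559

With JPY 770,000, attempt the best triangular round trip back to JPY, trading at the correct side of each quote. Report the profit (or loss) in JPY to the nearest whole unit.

Best loop JPY → GBP → AUD → JPY:
JPY 770,000 × 0.0063191 (sell JPY at bid) = GBP 4,865.71
GBP 4,865.71 × 2.0768 (sell GBP at bid) = AUD 10,105.10
AUD 10,105.10 ÷ 0.013145 (buy JPY at ask) = JPY 768,741

Net result: JPY -1,259 (no profitable arbitrage after spreads)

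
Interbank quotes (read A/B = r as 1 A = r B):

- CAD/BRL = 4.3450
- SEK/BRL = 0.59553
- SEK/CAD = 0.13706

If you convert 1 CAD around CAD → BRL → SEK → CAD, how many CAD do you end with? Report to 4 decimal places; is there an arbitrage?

Around CAD → BRL → SEK → CAD: 1 × 4.3450 ÷ 0.59553 × 0.13706 = 0.999993
Product ≈ 1 (deviation 0.001%, within rounding noise).

1.0000 (no arbitrage)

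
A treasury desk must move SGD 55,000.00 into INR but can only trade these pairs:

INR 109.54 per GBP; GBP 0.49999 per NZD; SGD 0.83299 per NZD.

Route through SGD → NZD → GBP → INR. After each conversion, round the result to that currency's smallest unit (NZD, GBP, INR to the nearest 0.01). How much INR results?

SGD 55,000.00 ÷ 0.83299 = NZD 66,027.20
NZD 66,027.20 × 0.49999 = GBP 33,012.94
GBP 33,012.94 × 109.54 = INR 3,616,237.45

INR 3,616,237.45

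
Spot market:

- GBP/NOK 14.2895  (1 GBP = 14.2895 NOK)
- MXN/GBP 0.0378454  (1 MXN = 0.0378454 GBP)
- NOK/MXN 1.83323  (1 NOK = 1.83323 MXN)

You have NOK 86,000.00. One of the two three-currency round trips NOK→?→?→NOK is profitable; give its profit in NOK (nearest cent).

Profit: NOK 746.38

Profitable loop is NOK → GBP → MXN → NOK:
NOK 86,000.00 ÷ 14.2895 = GBP 6,018.41
GBP 6,018.41 ÷ 0.0378454 = MXN 159,026.07
MXN 159,026.07 ÷ 1.83323 = NOK 86,746.38
Profit = NOK 86,746.38 − NOK 86,000.00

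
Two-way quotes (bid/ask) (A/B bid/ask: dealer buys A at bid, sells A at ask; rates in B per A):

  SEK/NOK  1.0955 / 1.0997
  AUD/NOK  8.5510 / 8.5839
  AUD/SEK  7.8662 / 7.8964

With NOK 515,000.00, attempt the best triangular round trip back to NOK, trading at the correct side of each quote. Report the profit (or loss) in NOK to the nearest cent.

Net profit: NOK 2,011.19

Best loop NOK → AUD → SEK → NOK:
NOK 515,000.00 ÷ 8.5839 (buy AUD at ask) = AUD 59,996.04
AUD 59,996.04 × 7.8662 (sell AUD at bid) = SEK 471,940.84
SEK 471,940.84 × 1.0955 (sell SEK at bid) = NOK 517,011.19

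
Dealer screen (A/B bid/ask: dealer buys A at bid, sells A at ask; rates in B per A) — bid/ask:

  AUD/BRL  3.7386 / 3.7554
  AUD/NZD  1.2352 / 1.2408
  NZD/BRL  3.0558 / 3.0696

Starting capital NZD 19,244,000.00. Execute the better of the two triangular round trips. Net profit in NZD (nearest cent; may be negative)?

Net profit: NZD 97,998.97

Best loop NZD → BRL → AUD → NZD:
NZD 19,244,000.00 × 3.0558 (sell NZD at bid) = BRL 58,805,815.20
BRL 58,805,815.20 ÷ 3.7554 (buy AUD at ask) = AUD 15,659,001.76
AUD 15,659,001.76 × 1.2352 (sell AUD at bid) = NZD 19,341,998.97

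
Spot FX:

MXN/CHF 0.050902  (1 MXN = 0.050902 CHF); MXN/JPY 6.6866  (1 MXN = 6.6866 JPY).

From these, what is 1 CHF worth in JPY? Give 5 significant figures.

CHF/JPY = 131.36

1 CHF ÷ 0.050902 = 19.6456 MXN
19.6456 MXN × 6.6866 = 131.362 JPY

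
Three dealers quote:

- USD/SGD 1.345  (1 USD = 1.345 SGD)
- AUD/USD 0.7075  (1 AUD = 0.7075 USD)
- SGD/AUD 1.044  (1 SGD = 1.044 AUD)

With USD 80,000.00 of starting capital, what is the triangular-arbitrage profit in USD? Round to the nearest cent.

Profit: USD 526.86

Profitable loop is USD → AUD → SGD → USD:
USD 80,000.00 ÷ 0.7075 = AUD 113,074.20
AUD 113,074.20 ÷ 1.044 = SGD 108,308.63
SGD 108,308.63 ÷ 1.345 = USD 80,526.86
Profit = USD 80,526.86 − USD 80,000.00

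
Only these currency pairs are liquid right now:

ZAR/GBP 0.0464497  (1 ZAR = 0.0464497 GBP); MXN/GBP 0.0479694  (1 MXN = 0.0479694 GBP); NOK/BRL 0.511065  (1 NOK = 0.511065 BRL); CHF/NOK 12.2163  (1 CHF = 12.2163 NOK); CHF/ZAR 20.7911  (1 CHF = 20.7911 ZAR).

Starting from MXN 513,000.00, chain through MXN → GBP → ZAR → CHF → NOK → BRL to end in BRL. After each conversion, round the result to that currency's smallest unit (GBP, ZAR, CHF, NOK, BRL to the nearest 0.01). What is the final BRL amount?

BRL 159,087.87

MXN 513,000.00 × 0.0479694 = GBP 24,608.30
GBP 24,608.30 ÷ 0.0464497 = ZAR 529,783.83
ZAR 529,783.83 ÷ 20.7911 = CHF 25,481.28
CHF 25,481.28 × 12.2163 = NOK 311,286.96
NOK 311,286.96 × 0.511065 = BRL 159,087.87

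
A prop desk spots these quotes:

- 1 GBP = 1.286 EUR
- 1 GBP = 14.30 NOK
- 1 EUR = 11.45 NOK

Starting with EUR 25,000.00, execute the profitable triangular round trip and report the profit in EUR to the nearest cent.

Profitable loop is EUR → NOK → GBP → EUR:
EUR 25,000.00 × 11.45 = NOK 286,250.00
NOK 286,250.00 ÷ 14.30 = GBP 20,017.48
GBP 20,017.48 × 1.286 = EUR 25,742.48
Profit = EUR 25,742.48 − EUR 25,000.00

Profit: EUR 742.48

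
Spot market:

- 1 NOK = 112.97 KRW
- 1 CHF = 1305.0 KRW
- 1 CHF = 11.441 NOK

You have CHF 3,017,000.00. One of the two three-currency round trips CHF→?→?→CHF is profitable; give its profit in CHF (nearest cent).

Profitable loop is CHF → KRW → NOK → CHF:
CHF 3,017,000.00 × 1305.0 = KRW 3,937,185,000
KRW 3,937,185,000 ÷ 112.97 = NOK 34,851,597.77
NOK 34,851,597.77 ÷ 11.441 = CHF 3,046,202.06
Profit = CHF 3,046,202.06 − CHF 3,017,000.00

Profit: CHF 29,202.06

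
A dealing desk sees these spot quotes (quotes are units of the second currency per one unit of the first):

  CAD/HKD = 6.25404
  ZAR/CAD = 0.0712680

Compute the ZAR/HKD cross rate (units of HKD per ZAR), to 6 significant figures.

ZAR/HKD = 0.445713

1 ZAR × 0.0712680 = 0.071268 CAD
0.071268 CAD × 6.25404 = 0.445713 HKD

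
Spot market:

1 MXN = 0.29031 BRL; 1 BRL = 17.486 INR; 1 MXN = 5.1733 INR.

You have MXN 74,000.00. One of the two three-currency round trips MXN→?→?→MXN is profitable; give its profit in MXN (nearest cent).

Profit: MXN 1,413.12

Profitable loop is MXN → INR → BRL → MXN:
MXN 74,000.00 × 5.1733 = INR 382,824.20
INR 382,824.20 ÷ 17.486 = BRL 21,893.18
BRL 21,893.18 ÷ 0.29031 = MXN 75,413.12
Profit = MXN 75,413.12 − MXN 74,000.00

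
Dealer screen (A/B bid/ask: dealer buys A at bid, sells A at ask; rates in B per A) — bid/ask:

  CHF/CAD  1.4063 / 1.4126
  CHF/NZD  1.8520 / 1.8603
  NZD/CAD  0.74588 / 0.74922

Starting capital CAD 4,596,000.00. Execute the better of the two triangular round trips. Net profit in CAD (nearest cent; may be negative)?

Net profit: CAD 41,304.87

Best loop CAD → NZD → CHF → CAD:
CAD 4,596,000.00 ÷ 0.74922 (buy NZD at ask) = NZD 6,134,379.75
NZD 6,134,379.75 ÷ 1.8603 (buy CHF at ask) = CHF 3,297,521.77
CHF 3,297,521.77 × 1.4063 (sell CHF at bid) = CAD 4,637,304.87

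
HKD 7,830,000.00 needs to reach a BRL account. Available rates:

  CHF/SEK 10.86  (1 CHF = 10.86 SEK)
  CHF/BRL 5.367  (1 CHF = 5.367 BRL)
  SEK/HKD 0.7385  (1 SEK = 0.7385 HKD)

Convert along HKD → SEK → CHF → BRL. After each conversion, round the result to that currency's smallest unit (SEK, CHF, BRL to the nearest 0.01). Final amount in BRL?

BRL 5,239,779.77

HKD 7,830,000.00 ÷ 0.7385 = SEK 10,602,572.78
SEK 10,602,572.78 ÷ 10.86 = CHF 976,295.84
CHF 976,295.84 × 5.367 = BRL 5,239,779.77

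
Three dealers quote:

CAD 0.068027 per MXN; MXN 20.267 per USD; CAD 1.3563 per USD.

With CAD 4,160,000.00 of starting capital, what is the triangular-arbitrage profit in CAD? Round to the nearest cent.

Profit: CAD 68,714.41

Profitable loop is CAD → USD → MXN → CAD:
CAD 4,160,000.00 ÷ 1.3563 = USD 3,067,168.03
USD 3,067,168.03 × 20.267 = MXN 62,162,294.48
MXN 62,162,294.48 × 0.068027 = CAD 4,228,714.41
Profit = CAD 4,228,714.41 − CAD 4,160,000.00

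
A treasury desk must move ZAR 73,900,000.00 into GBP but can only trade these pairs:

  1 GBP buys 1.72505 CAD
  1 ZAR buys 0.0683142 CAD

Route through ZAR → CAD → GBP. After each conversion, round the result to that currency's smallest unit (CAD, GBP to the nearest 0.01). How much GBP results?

ZAR 73,900,000.00 × 0.0683142 = CAD 5,048,419.38
CAD 5,048,419.38 ÷ 1.72505 = GBP 2,926,535.10

GBP 2,926,535.10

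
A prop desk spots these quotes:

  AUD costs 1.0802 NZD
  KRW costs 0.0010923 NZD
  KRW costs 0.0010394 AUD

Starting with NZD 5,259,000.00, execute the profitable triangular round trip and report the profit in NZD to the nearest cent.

Profit: NZD 146,652.48

Profitable loop is NZD → KRW → AUD → NZD:
NZD 5,259,000.00 ÷ 0.0010923 = KRW 4,814,611,371
KRW 4,814,611,371 × 0.0010394 = AUD 5,004,307.06
AUD 5,004,307.06 × 1.0802 = NZD 5,405,652.48
Profit = NZD 5,405,652.48 − NZD 5,259,000.00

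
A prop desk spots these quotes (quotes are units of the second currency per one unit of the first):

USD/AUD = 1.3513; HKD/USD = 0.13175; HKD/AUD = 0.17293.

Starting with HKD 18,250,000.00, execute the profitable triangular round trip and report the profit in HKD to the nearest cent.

Profit: HKD 538,621.95

Profitable loop is HKD → USD → AUD → HKD:
HKD 18,250,000.00 × 0.13175 = USD 2,404,437.50
USD 2,404,437.50 × 1.3513 = AUD 3,249,116.39
AUD 3,249,116.39 ÷ 0.17293 = HKD 18,788,621.95
Profit = HKD 18,788,621.95 − HKD 18,250,000.00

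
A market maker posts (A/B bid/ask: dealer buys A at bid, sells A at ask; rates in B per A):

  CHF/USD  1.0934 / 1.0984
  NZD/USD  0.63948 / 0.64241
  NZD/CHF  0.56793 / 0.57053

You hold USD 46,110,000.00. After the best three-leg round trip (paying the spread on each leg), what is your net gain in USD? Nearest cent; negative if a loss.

Best loop USD → CHF → NZD → USD:
USD 46,110,000.00 ÷ 1.0984 (buy CHF at ask) = CHF 41,979,242.53
CHF 41,979,242.53 ÷ 0.57053 (buy NZD at ask) = NZD 73,579,378.01
NZD 73,579,378.01 × 0.63948 (sell NZD at bid) = USD 47,052,540.65

Net profit: USD 942,540.65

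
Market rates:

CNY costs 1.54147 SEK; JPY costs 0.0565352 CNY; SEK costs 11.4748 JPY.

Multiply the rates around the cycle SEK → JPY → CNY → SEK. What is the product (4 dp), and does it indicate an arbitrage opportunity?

Around SEK → JPY → CNY → SEK: 1 × 11.4748 × 0.0565352 × 1.54147 = 0.999998
Product ≈ 1 (deviation 0.000%, within rounding noise).

1.0000 (no arbitrage)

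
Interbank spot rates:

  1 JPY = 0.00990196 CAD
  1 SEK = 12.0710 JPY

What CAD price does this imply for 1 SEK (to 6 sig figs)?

1 SEK × 12.0710 = 12.071 JPY
12.071 JPY × 0.00990196 = 0.119527 CAD

SEK/CAD = 0.119527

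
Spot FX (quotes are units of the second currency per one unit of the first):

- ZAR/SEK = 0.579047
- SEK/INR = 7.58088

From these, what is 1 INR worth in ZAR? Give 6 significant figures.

INR/ZAR = 0.227807

1 INR ÷ 7.58088 = 0.131911 SEK
0.131911 SEK ÷ 0.579047 = 0.227807 ZAR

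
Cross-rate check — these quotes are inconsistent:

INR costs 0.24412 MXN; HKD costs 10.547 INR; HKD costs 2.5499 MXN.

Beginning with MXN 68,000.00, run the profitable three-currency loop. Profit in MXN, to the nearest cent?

Profit: MXN 662.26

Profitable loop is MXN → HKD → INR → MXN:
MXN 68,000.00 ÷ 2.5499 = HKD 26,667.71
HKD 26,667.71 × 10.547 = INR 281,264.36
INR 281,264.36 × 0.24412 = MXN 68,662.26
Profit = MXN 68,662.26 − MXN 68,000.00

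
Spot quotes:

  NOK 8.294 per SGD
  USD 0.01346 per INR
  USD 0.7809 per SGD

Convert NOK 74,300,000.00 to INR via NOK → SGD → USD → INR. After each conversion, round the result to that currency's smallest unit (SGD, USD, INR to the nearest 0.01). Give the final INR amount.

INR 519,726,840.27

NOK 74,300,000.00 ÷ 8.294 = SGD 8,958,283.10
SGD 8,958,283.10 × 0.7809 = USD 6,995,523.27
USD 6,995,523.27 ÷ 0.01346 = INR 519,726,840.27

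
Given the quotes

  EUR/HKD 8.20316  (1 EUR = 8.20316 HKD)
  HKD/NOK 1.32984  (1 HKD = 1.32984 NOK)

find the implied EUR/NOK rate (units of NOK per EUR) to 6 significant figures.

1 EUR × 8.20316 = 8.20316 HKD
8.20316 HKD × 1.32984 = 10.9089 NOK

EUR/NOK = 10.9089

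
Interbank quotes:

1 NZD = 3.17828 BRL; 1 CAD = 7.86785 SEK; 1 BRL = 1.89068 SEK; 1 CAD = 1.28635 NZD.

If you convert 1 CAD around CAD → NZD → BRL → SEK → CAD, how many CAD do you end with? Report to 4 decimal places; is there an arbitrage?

Around CAD → NZD → BRL → SEK → CAD: 1 × 1.28635 × 3.17828 × 1.89068 ÷ 7.86785 = 0.982456
Product < 1; profitable direction is CAD → SEK → BRL → NZD → CAD.

0.9825 (arbitrage exists)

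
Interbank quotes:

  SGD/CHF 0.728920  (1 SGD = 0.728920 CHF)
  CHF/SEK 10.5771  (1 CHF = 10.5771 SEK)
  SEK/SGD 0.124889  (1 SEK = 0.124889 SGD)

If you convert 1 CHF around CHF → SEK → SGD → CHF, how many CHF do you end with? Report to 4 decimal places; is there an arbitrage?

Around CHF → SEK → SGD → CHF: 1 × 10.5771 × 0.124889 × 0.728920 = 0.962877
Product < 1; profitable direction is CHF → SGD → SEK → CHF.

0.9629 (arbitrage exists)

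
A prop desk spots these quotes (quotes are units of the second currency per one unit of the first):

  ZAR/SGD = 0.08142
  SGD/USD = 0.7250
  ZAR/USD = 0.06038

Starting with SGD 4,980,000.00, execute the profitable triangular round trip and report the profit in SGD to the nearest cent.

Profitable loop is SGD → ZAR → USD → SGD:
SGD 4,980,000.00 ÷ 0.08142 = ZAR 61,164,333.09
ZAR 61,164,333.09 × 0.06038 = USD 3,693,102.43
USD 3,693,102.43 ÷ 0.7250 = SGD 5,093,934.39
Profit = SGD 5,093,934.39 − SGD 4,980,000.00

Profit: SGD 113,934.39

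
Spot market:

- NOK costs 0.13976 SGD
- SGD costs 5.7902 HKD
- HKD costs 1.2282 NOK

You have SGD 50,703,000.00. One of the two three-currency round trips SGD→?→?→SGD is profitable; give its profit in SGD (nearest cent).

Profit: SGD 310,850.66

Profitable loop is SGD → NOK → HKD → SGD:
SGD 50,703,000.00 ÷ 0.13976 = NOK 362,786,204.92
NOK 362,786,204.92 ÷ 1.2282 = HKD 295,380,398.08
HKD 295,380,398.08 ÷ 5.7902 = SGD 51,013,850.66
Profit = SGD 51,013,850.66 − SGD 50,703,000.00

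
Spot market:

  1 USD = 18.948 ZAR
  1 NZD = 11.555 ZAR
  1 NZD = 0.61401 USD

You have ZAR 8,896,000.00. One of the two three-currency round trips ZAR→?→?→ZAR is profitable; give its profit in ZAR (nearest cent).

Profit: ZAR 61,022.08

Profitable loop is ZAR → NZD → USD → ZAR:
ZAR 8,896,000.00 ÷ 11.555 = NZD 769,883.17
NZD 769,883.17 × 0.61401 = USD 472,715.96
USD 472,715.96 × 18.948 = ZAR 8,957,022.08
Profit = ZAR 8,957,022.08 − ZAR 8,896,000.00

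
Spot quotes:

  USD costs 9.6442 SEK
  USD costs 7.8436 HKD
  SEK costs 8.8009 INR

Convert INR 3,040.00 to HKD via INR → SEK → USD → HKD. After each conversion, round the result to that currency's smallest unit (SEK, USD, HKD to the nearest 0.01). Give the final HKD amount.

HKD 280.96

INR 3,040.00 ÷ 8.8009 = SEK 345.42
SEK 345.42 ÷ 9.6442 = USD 35.82
USD 35.82 × 7.8436 = HKD 280.96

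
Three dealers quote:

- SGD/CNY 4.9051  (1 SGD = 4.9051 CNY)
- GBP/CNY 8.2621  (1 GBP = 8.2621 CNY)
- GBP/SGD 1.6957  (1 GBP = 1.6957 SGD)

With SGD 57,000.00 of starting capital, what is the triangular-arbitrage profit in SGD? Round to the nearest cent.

Profitable loop is SGD → CNY → GBP → SGD:
SGD 57,000.00 × 4.9051 = CNY 279,590.70
CNY 279,590.70 ÷ 8.2621 = GBP 33,840.15
GBP 33,840.15 × 1.6957 = SGD 57,382.74
Profit = SGD 57,382.74 − SGD 57,000.00

Profit: SGD 382.74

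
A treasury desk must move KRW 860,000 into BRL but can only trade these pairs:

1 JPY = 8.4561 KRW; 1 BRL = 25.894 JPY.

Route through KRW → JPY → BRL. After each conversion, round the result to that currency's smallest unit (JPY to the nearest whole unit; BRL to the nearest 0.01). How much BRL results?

KRW 860,000 ÷ 8.4561 = JPY 101,702
JPY 101,702 ÷ 25.894 = BRL 3,927.63

BRL 3,927.63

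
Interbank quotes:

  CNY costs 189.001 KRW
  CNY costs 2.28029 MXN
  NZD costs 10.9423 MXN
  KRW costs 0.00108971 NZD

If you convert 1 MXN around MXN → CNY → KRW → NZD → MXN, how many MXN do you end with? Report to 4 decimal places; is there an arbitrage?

0.9883 (arbitrage exists)

Around MXN → CNY → KRW → NZD → MXN: 1 ÷ 2.28029 × 189.001 × 0.00108971 × 10.9423 = 0.988311
Product < 1; profitable direction is MXN → NZD → KRW → CNY → MXN.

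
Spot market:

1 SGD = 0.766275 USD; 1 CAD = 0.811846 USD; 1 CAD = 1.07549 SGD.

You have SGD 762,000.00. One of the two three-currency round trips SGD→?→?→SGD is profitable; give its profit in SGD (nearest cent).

Profitable loop is SGD → USD → CAD → SGD:
SGD 762,000.00 × 0.766275 = USD 583,901.55
USD 583,901.55 ÷ 0.811846 = CAD 719,226.98
CAD 719,226.98 × 1.07549 = SGD 773,521.43
Profit = SGD 773,521.43 − SGD 762,000.00

Profit: SGD 11,521.43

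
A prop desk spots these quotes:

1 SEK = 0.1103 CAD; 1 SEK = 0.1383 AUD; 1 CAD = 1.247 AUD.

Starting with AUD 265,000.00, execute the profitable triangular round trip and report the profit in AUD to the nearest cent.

Profitable loop is AUD → CAD → SEK → AUD:
AUD 265,000.00 ÷ 1.247 = CAD 212,510.02
CAD 212,510.02 ÷ 0.1103 = SEK 1,926,654.80
SEK 1,926,654.80 × 0.1383 = AUD 266,456.36
Profit = AUD 266,456.36 − AUD 265,000.00

Profit: AUD 1,456.36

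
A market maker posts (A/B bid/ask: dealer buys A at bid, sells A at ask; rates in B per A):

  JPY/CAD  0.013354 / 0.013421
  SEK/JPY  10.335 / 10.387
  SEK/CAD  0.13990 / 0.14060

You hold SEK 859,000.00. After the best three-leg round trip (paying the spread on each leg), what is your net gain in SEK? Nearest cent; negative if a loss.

Net profit: SEK 3,056.78

Best loop SEK → CAD → JPY → SEK:
SEK 859,000.00 × 0.13990 (sell SEK at bid) = CAD 120,174.10
CAD 120,174.10 ÷ 0.013421 (buy JPY at ask) = JPY 8,954,184
JPY 8,954,184 ÷ 10.387 (buy SEK at ask) = SEK 862,056.78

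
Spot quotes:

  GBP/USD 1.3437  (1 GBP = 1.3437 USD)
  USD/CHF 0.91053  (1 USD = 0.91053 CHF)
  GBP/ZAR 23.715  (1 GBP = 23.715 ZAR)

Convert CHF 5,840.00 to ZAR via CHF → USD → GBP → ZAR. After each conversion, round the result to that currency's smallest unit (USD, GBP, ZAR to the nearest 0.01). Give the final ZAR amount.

CHF 5,840.00 ÷ 0.91053 = USD 6,413.85
USD 6,413.85 ÷ 1.3437 = GBP 4,773.28
GBP 4,773.28 × 23.715 = ZAR 113,198.34

ZAR 113,198.34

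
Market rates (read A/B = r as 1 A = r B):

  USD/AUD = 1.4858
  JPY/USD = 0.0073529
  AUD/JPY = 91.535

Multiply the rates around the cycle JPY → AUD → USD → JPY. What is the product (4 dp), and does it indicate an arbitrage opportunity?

Around JPY → AUD → USD → JPY: 1 ÷ 91.535 ÷ 1.4858 ÷ 0.0073529 = 0.999986
Product ≈ 1 (deviation 0.001%, within rounding noise).

1.0000 (no arbitrage)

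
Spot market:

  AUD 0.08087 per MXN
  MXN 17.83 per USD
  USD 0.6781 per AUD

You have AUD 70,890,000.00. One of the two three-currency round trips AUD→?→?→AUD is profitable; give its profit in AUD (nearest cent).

Profitable loop is AUD → MXN → USD → AUD:
AUD 70,890,000.00 ÷ 0.08087 = MXN 876,592,061.33
MXN 876,592,061.33 ÷ 17.83 = USD 49,163,884.54
USD 49,163,884.54 ÷ 0.6781 = AUD 72,502,410.47
Profit = AUD 72,502,410.47 − AUD 70,890,000.00

Profit: AUD 1,612,410.47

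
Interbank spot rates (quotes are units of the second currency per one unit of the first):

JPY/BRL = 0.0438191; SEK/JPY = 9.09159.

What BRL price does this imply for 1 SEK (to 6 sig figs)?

1 SEK × 9.09159 = 9.09159 JPY
9.09159 JPY × 0.0438191 = 0.398385 BRL

SEK/BRL = 0.398385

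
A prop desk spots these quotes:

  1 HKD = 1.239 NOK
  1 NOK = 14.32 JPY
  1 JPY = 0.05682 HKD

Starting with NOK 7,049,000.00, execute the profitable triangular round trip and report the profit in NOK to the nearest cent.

Profit: NOK 57,292.25

Profitable loop is NOK → JPY → HKD → NOK:
NOK 7,049,000.00 × 14.32 = JPY 100,941,680
JPY 100,941,680 × 0.05682 = HKD 5,735,506.26
HKD 5,735,506.26 × 1.239 = NOK 7,106,292.25
Profit = NOK 7,106,292.25 − NOK 7,049,000.00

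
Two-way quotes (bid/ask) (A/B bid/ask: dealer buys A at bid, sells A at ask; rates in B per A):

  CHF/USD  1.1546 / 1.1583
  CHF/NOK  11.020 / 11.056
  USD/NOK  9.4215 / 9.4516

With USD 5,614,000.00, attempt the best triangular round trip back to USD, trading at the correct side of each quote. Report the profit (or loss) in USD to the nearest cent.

Net profit: USD 37,030.00

Best loop USD → CHF → NOK → USD:
USD 5,614,000.00 ÷ 1.1583 (buy CHF at ask) = CHF 4,846,758.18
CHF 4,846,758.18 × 11.020 (sell CHF at bid) = NOK 53,411,275.14
NOK 53,411,275.14 ÷ 9.4516 (buy USD at ask) = USD 5,651,030.00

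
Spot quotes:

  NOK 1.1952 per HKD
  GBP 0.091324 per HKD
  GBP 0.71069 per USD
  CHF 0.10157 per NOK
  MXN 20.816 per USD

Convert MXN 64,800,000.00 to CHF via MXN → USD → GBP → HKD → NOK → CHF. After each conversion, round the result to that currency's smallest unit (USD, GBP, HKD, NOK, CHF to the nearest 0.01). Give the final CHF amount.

MXN 64,800,000.00 ÷ 20.816 = USD 3,112,990.01
USD 3,112,990.01 × 0.71069 = GBP 2,212,370.87
GBP 2,212,370.87 ÷ 0.091324 = HKD 24,225,514.32
HKD 24,225,514.32 × 1.1952 = NOK 28,954,334.72
NOK 28,954,334.72 × 0.10157 = CHF 2,940,891.78

CHF 2,940,891.78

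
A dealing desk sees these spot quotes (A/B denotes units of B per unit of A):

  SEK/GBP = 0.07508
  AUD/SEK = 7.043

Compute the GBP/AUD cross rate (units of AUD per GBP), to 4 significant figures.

GBP/AUD = 1.891

1 GBP ÷ 0.07508 = 13.3191 SEK
13.3191 SEK ÷ 7.043 = 1.89112 AUD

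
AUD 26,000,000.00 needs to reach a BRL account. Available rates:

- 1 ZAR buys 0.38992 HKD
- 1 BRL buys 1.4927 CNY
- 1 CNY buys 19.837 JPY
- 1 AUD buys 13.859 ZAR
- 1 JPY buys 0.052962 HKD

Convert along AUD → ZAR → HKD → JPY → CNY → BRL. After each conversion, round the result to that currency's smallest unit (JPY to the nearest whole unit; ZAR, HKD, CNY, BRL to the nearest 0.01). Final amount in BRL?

AUD 26,000,000.00 × 13.859 = ZAR 360,334,000.00
ZAR 360,334,000.00 × 0.38992 = HKD 140,501,433.28
HKD 140,501,433.28 ÷ 0.052962 = JPY 2,652,872,499
JPY 2,652,872,499 ÷ 19.837 = CNY 133,733,553.41
CNY 133,733,553.41 ÷ 1.4927 = BRL 89,591,715.29

BRL 89,591,715.29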